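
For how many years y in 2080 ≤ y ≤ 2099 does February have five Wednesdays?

1

February has 28 days (29 in leap years); it has five Wednesdays when Wednesday falls among the first (month-length − 28) days — i.e. when February 1 is Wednesday in a leap year (never in a common year).
February 1 by year: 2080:Thu 2081:Sat 2082:Sun 2083:Mon 2084:Tue 2085:Thu 2086:Fri 2087:Sat 2088:Sun 2089:Tue 2090:Wed 2091:Thu 2092:Fri 2093:Sun 2094:Mon 2095:Tue 2096:Wed✓ 2097:Fri 2098:Sat 2099:Sun
Years with five Wednesdays: 2096 → 1.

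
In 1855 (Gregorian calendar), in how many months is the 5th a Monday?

3

Check the 5th of each month of 1855: Jan 5: Fri, Feb 5: Mon, Mar 5: Mon, Apr 5: Thu, May 5: Sat, Jun 5: Tue, Jul 5: Thu, Aug 5: Sun, Sep 5: Wed, Oct 5: Fri, Nov 5: Mon, Dec 5: Wed.
Monday occurs in February, March, November — 3 months.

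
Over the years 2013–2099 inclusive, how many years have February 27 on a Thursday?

13

Track February 27's weekday year by year (advancing +1, or +2 across a Feb 29):
  2013: Wed  2014: Thu (+1) ✓  2015: Fri (+1)  2016: Sat (+1)  2017: Mon (+2)
  2018: Tue (+1)  2019: Wed (+1)  2020: Thu (+1) ✓  2021: Sat (+2)  2022: Sun (+1)
  2023: Mon (+1)  2024: Tue (+1)  2025: Thu (+2) ✓  2026: Fri (+1)  … (59 more years) …
  2086: Wed (+1)  2087: Thu (+1) ✓  2088: Fri (+1)  2089: Sun (+2)  2090: Mon (+1)
  2091: Tue (+1)  2092: Wed (+1)  2093: Fri (+2)  2094: Sat (+1)  2095: Sun (+1)
  2096: Mon (+1)  2097: Wed (+2)  2098: Thu (+1) ✓  2099: Fri (+1)
Thursday years: 2014, 2020, 2025, 2031, 2042, 2048, 2053, 2059, 2070, 2076, 2081, 2087, 2098 — 13 in total.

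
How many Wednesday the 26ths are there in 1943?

Check the 26th of each month of 1943: Jan 26: Tue, Feb 26: Fri, Mar 26: Fri, Apr 26: Mon, May 26: Wed, Jun 26: Sat, Jul 26: Mon, Aug 26: Thu, Sep 26: Sun, Oct 26: Tue, Nov 26: Fri, Dec 26: Sun.
Wednesday occurs in May — 1 month.

1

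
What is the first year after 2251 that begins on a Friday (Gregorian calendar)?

Jan 1 advances by 2 weekdays after a leap year and by 1 after a common year.
2251: Jan 1 is Wednesday.
2252: Thursday (leap)
2253: Saturday
2254: Sunday
2255: Monday
2256: Tuesday (leap)
2257: Thursday
2258: Friday
2258 begins on a Friday

2258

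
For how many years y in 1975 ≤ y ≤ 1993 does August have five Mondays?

9

August has 31 days; it has five Mondays when Monday falls among the first (month-length − 28) days — i.e. when August 1 is one of Monday/Sunday/Saturday.
August 1 by year: 1975:Fri 1976:Sun✓ 1977:Mon✓ 1978:Tue 1979:Wed 1980:Fri 1981:Sat✓ 1982:Sun✓ 1983:Mon✓ 1984:Wed 1985:Thu 1986:Fri 1987:Sat✓ 1988:Mon✓ 1989:Tue 1990:Wed 1991:Thu 1992:Sat✓ 1993:Sun✓
Years with five Mondays: 1976, 1977, 1981, 1982, 1983, 1987, 1988, 1992, 1993 → 9.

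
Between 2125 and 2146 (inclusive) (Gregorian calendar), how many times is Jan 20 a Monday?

Track Jan 20's weekday year by year (advancing +1, or +2 across a Feb 29):
  2125: Sat  2126: Sun (+1)  2127: Mon (+1) ✓  2128: Tue (+1)  2129: Thu (+2)
  2130: Fri (+1)  2131: Sat (+1)  2132: Sun (+1)  2133: Tue (+2)  2134: Wed (+1)
  2135: Thu (+1)  2136: Fri (+1)  2137: Sun (+2)  2138: Mon (+1) ✓  2139: Tue (+1)
  2140: Wed (+1)  2141: Fri (+2)  2142: Sat (+1)  2143: Sun (+1)  2144: Mon (+1) ✓
  2145: Wed (+2)  2146: Thu (+1)
Monday years: 2127, 2138, 2144 — 3 in total.

3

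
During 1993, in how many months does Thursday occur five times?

4

A month of length L has five Thursdays iff its first Thursday is on day ≤ L−28 (so day 1–3 in a 31-day month, 1–2 in a 30-day month, day 1 in a leap February).
Checking each month of 1993: Jan starts Fri (31d); Feb starts Mon (28d); Mar starts Mon (31d); Apr starts Thu (30d) ✓; May starts Sat (31d); Jun starts Tue (30d); Jul starts Thu (31d) ✓; Aug starts Sun (31d); Sep starts Wed (30d) ✓; Oct starts Fri (31d); Nov starts Mon (30d); Dec starts Wed (31d) ✓.
Five-Thursday months: April, July, September, December → 4.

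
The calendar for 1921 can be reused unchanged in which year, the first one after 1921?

Two years share a calendar iff Jan 1 falls on the same weekday and both are leap or both are common. 1921: Jan 1 is Saturday, common year.
1922: Jan 1 Sunday, common
1923: Jan 1 Monday, common
1924: Jan 1 Tuesday, leap
1925: Jan 1 Thursday, common
1926: Jan 1 Friday, common
1927: Jan 1 Saturday, common
1927 matches on both conditions.

1927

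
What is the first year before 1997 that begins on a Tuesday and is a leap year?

1980

Jan 1 advances by 2 weekdays after a leap year and by 1 after a common year.
1997: Jan 1 is Wednesday.
1996: Monday (leap)
1995: Sunday
1994: Saturday
1993: Friday
1992: Wednesday (leap)
1991: Tuesday
1990: Monday
1989: Sunday
1988: Friday (leap)
1987: Thursday
1986: Wednesday
1985: Tuesday
1984: Sunday (leap)
1983: Saturday
1982: Friday
1981: Thursday
1980: Tuesday (leap)
1980 begins on a Tuesday and is a leap year.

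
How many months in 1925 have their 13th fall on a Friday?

Check the 13th of each month of 1925: Jan 13: Tue, Feb 13: Fri, Mar 13: Fri, Apr 13: Mon, May 13: Wed, Jun 13: Sat, Jul 13: Mon, Aug 13: Thu, Sep 13: Sun, Oct 13: Tue, Nov 13: Fri, Dec 13: Sun.
Friday occurs in February, March, November — 3 months.

3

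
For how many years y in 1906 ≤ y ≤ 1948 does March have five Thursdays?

March has 31 days; it has five Thursdays when Thursday falls among the first (month-length − 28) days — i.e. when March 1 is one of Thursday/Wednesday/Tuesday.
March 1 by year: 1906:Thu✓ 1907:Fri 1908:Sun 1909:Mon 1910:Tue✓ 1911:Wed✓ 1912:Fri 1913:Sat 1914:Sun 1915:Mon 1916:Wed✓ 1917:Thu✓ 1918:Fri 1919:Sat 1920:Mon …(13 more)… 1934:Thu✓ 1935:Fri 1936:Sun 1937:Mon 1938:Tue✓ 1939:Wed✓ 1940:Fri 1941:Sat 1942:Sun 1943:Mon 1944:Wed✓ 1945:Thu✓ 1946:Fri 1947:Sat 1948:Mon
Years with five Thursdays: 1906, 1910, 1911, 1916, 1917, 1921, 1922, 1923, 1927, 1928, 1932, 1933, 1934, 1938, 1939, 1944, 1945 → 17.

17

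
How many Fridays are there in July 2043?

July 2043 has 31 days and begins on Wednesday.
The first Friday is July 3.
Fridays fall on 3, 10, 17, 24, 31 — that's 5.

5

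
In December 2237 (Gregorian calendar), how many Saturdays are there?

5

December 2237 has 31 days and begins on Friday.
The first Saturday is December 2.
Saturdays fall on 2, 9, 16, 23, 30 — that's 5.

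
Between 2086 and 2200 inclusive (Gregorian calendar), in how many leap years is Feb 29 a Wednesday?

Leap years in 2086–2200: 27 of them.
Feb 29 weekday advances by 5 (mod 7) from one leap year to the next four years later (or differs when a century non-leap intervenes).
Leap-day weekdays: 2088:Sun 2092:Fri 2096:Wed✓ 2104:Fri 2108:Wed✓ 2112:Mon 2116:Sat 2120:Thu 2124:Tue 2128:Sun 2132:Fri 2136:Wed✓ 2140:Mon 2144:Sat 2148:Thu 2152:Tue 2156:Sun 2160:Fri 2164:Wed✓ 2168:Mon 2172:Sat 2176:Thu 2180:Tue 2184:Sun 2188:Fri 2192:Wed✓ 2196:Mon
Wednesday: 2096, 2108, 2136, 2164, 2192 → 5.

5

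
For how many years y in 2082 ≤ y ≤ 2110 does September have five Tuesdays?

September has 30 days; it has five Tuesdays when Tuesday falls among the first (month-length − 28) days — i.e. when September 1 is one of Tuesday/Monday.
September 1 by year: 2082:Tue✓ 2083:Wed 2084:Fri 2085:Sat 2086:Sun 2087:Mon✓ 2088:Wed 2089:Thu 2090:Fri 2091:Sat 2092:Mon✓ 2093:Tue✓ 2094:Wed 2095:Thu 2096:Sat 2097:Sun 2098:Mon✓ 2099:Tue✓ 2100:Wed 2101:Thu 2102:Fri 2103:Sat 2104:Mon✓ 2105:Tue✓ 2106:Wed 2107:Thu 2108:Sat 2109:Sun 2110:Mon✓
Years with five Tuesdays: 2082, 2087, 2092, 2093, 2098, 2099, 2104, 2105, 2110 → 9.

9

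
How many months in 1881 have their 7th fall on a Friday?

Check the 7th of each month of 1881: Jan 7: Fri, Feb 7: Mon, Mar 7: Mon, Apr 7: Thu, May 7: Sat, Jun 7: Tue, Jul 7: Thu, Aug 7: Sun, Sep 7: Wed, Oct 7: Fri, Nov 7: Mon, Dec 7: Wed.
Friday occurs in January, October — 2 months.

2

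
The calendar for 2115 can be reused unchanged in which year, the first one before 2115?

Two years share a calendar iff Jan 1 falls on the same weekday and both are leap or both are common. 2115: Jan 1 is Tuesday, common year.
2114: Jan 1 Monday, common
2113: Jan 1 Sunday, common
2112: Jan 1 Friday, leap
2111: Jan 1 Thursday, common
2110: Jan 1 Wednesday, common
2109: Jan 1 Tuesday, common
2109 matches on both conditions.

2109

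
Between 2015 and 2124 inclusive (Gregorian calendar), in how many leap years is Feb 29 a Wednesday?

4

Leap years in 2015–2124: 27 of them.
Feb 29 weekday advances by 5 (mod 7) from one leap year to the next four years later (or differs when a century non-leap intervenes).
Leap-day weekdays: 2016:Mon 2020:Sat 2024:Thu 2028:Tue 2032:Sun 2036:Fri 2040:Wed✓ 2044:Mon 2048:Sat 2052:Thu 2056:Tue 2060:Sun 2064:Fri 2068:Wed✓ 2072:Mon 2076:Sat 2080:Thu 2084:Tue 2088:Sun 2092:Fri 2096:Wed✓ 2104:Fri 2108:Wed✓ 2112:Mon 2116:Sat 2120:Thu 2124:Tue
Wednesday: 2040, 2068, 2096, 2108 → 4.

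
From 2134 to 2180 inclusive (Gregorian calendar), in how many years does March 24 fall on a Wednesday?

Track March 24's weekday year by year (advancing +1, or +2 across a Feb 29):
  2134: Wed ✓  2135: Thu (+1)  2136: Sat (+2)  2137: Sun (+1)  2138: Mon (+1)
  2139: Tue (+1)  2140: Thu (+2)  2141: Fri (+1)  2142: Sat (+1)  2143: Sun (+1)
  2144: Tue (+2)  2145: Wed (+1) ✓  2146: Thu (+1)  2147: Fri (+1)  … (19 more years) …
  2167: Tue (+1)  2168: Thu (+2)  2169: Fri (+1)  2170: Sat (+1)  2171: Sun (+1)
  2172: Tue (+2)  2173: Wed (+1) ✓  2174: Thu (+1)  2175: Fri (+1)  2176: Sun (+2)
  2177: Mon (+1)  2178: Tue (+1)  2179: Wed (+1) ✓  2180: Fri (+2)
Wednesday years: 2134, 2145, 2151, 2156, 2162, 2173, 2179 — 7 in total.

7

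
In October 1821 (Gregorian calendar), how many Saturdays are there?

4

October 1821 has 31 days and begins on Monday.
The first Saturday is October 6.
Saturdays fall on 6, 13, 20, 27 — that's 4.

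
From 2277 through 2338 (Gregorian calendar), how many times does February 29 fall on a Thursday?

Leap years in 2277–2338: 14 of them.
Feb 29 weekday advances by 5 (mod 7) from one leap year to the next four years later (or differs when a century non-leap intervenes).
Leap-day weekdays: 2280:Sun 2284:Fri 2288:Wed 2292:Mon 2296:Sat 2304:Mon 2308:Sat 2312:Thu✓ 2316:Tue 2320:Sun 2324:Fri 2328:Wed 2332:Mon 2336:Sat
Thursday: 2312 → 1.

1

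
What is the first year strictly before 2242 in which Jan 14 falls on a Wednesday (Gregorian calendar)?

2235

From one year to the next, a fixed date's weekday advances by 1, or by 2 when a Feb 29 lies between the two dates.
2242: January 14 is Friday.
2241: Thursday (−1)
2240: Tuesday (−2)
2239: Monday (−1)
2238: Sunday (−1)
2237: Saturday (−1)
2236: Thursday (−2)
2235: Wednesday (−1)
Jan 14 falls on a Wednesday in 2235.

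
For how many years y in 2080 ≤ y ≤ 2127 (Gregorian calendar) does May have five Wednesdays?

May has 31 days; it has five Wednesdays when Wednesday falls among the first (month-length − 28) days — i.e. when May 1 is one of Wednesday/Tuesday/Monday.
May 1 by year: 2080:Wed✓ 2081:Thu 2082:Fri 2083:Sat 2084:Mon✓ 2085:Tue✓ 2086:Wed✓ 2087:Thu 2088:Sat 2089:Sun 2090:Mon✓ 2091:Tue✓ 2092:Thu 2093:Fri 2094:Sat …(18 more)… 2113:Mon✓ 2114:Tue✓ 2115:Wed✓ 2116:Fri 2117:Sat 2118:Sun 2119:Mon✓ 2120:Wed✓ 2121:Thu 2122:Fri 2123:Sat 2124:Mon✓ 2125:Tue✓ 2126:Wed✓ 2127:Thu
Years with five Wednesdays: 2080, 2084, 2085, 2086, 2090, 2091, 2096, 2097, 2102, 2103, 2108, 2109, 2113, 2114, 2115, 2119, 2120, 2124, 2125, 2126 → 20.

20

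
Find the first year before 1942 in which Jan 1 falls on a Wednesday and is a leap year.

1936

Jan 1 advances by 2 weekdays after a leap year and by 1 after a common year.
1942: Jan 1 is Thursday.
1941: Wednesday
1940: Monday (leap)
1939: Sunday
1938: Saturday
1937: Friday
1936: Wednesday (leap)
1936 begins on a Wednesday and is a leap year.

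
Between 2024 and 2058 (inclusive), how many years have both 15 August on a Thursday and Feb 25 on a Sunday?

2

Check each year's weekday for 15 August and Feb 25:
  2024: Thu/Sun ✓  2025: Fri/Tue  2026: Sat/Wed  2027: Sun/Thu  2028: Tue/Fri  2029: Wed/Sun  2030: Thu/Mon  2031: Fri/Tue  2032: Sun/Wed  2033: Mon/Fri  2034: Tue/Sat  2035: Wed/Sun  2036: Fri/Mon  2037: Sat/Wed  …(7 more)…  2045: Tue/Sat  2046: Wed/Sun  2047: Thu/Mon  2048: Sat/Tue  2049: Sun/Thu  2050: Mon/Fri  2051: Tue/Sat  2052: Thu/Sun ✓  2053: Fri/Tue  2054: Sat/Wed  2055: Sun/Thu  2056: Tue/Fri  2057: Wed/Sun  2058: Thu/Mon
Both conditions hold in: 2024, 2052 — 2.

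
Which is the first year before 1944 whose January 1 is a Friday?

1943

Jan 1 advances by 2 weekdays after a leap year and by 1 after a common year.
1944: Jan 1 is Saturday (leap).
1943: Friday
1943 begins on a Friday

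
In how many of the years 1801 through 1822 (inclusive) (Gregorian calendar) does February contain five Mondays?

1

February has 28 days (29 in leap years); it has five Mondays when Monday falls among the first (month-length − 28) days — i.e. when February 1 is Monday in a leap year (never in a common year).
February 1 by year: 1801:Sun 1802:Mon 1803:Tue 1804:Wed 1805:Fri 1806:Sat 1807:Sun 1808:Mon✓ 1809:Wed 1810:Thu 1811:Fri 1812:Sat 1813:Mon 1814:Tue 1815:Wed 1816:Thu 1817:Sat 1818:Sun 1819:Mon 1820:Tue 1821:Thu 1822:Fri
Years with five Mondays: 1808 → 1.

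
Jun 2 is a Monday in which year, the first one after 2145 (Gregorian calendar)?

2149

From one year to the next, a fixed date's weekday advances by 1, or by 2 when a Feb 29 lies between the two dates.
2145: June 2 is Wednesday.
2146: Thursday (+1)
2147: Friday (+1)
2148: Sunday (+2)
2149: Monday (+1)
Jun 2 falls on a Monday in 2149.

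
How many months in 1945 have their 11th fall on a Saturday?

Check the 11th of each month of 1945: Jan 11: Thu, Feb 11: Sun, Mar 11: Sun, Apr 11: Wed, May 11: Fri, Jun 11: Mon, Jul 11: Wed, Aug 11: Sat, Sep 11: Tue, Oct 11: Thu, Nov 11: Sun, Dec 11: Tue.
Saturday occurs in August — 1 month.

1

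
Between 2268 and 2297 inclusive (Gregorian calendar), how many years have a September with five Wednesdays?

10

September has 30 days; it has five Wednesdays when Wednesday falls among the first (month-length − 28) days — i.e. when September 1 is one of Wednesday/Tuesday.
September 1 by year: 2268:Tue✓ 2269:Wed✓ 2270:Thu 2271:Fri 2272:Sun 2273:Mon 2274:Tue✓ 2275:Wed✓ 2276:Fri 2277:Sat 2278:Sun 2279:Mon 2280:Wed✓ 2281:Thu 2282:Fri 2283:Sat 2284:Mon 2285:Tue✓ 2286:Wed✓ 2287:Thu 2288:Sat 2289:Sun 2290:Mon 2291:Tue✓ 2292:Thu 2293:Fri 2294:Sat 2295:Sun 2296:Tue✓ 2297:Wed✓
Years with five Wednesdays: 2268, 2269, 2274, 2275, 2280, 2285, 2286, 2291, 2296, 2297 → 10.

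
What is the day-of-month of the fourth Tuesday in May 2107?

24

May 1, 2107 is a Sunday, so the first Tuesday is the 3rd.
The fourth Tuesday is 3 + 21 = 24.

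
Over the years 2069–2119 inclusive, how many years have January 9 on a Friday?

Track January 9's weekday year by year (advancing +1, or +2 across a Feb 29):
  2069: Wed  2070: Thu (+1)  2071: Fri (+1) ✓  2072: Sat (+1)  2073: Mon (+2)
  2074: Tue (+1)  2075: Wed (+1)  2076: Thu (+1)  2077: Sat (+2)  2078: Sun (+1)
  2079: Mon (+1)  2080: Tue (+1)  2081: Thu (+2)  2082: Fri (+1) ✓  … (23 more years) …
  2106: Sat (+1)  2107: Sun (+1)  2108: Mon (+1)  2109: Wed (+2)  2110: Thu (+1)
  2111: Fri (+1) ✓  2112: Sat (+1)  2113: Mon (+2)  2114: Tue (+1)  2115: Wed (+1)
  2116: Thu (+1)  2117: Sat (+2)  2118: Sun (+1)  2119: Mon (+1)
Friday years: 2071, 2082, 2088, 2093, 2099, 2105, 2111 — 7 in total.

7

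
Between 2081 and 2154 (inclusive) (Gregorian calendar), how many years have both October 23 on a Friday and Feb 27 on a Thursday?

2

Check each year's weekday for October 23 and Feb 27:
  2081: Thu/Thu  2082: Fri/Fri  2083: Sat/Sat  2084: Mon/Sun  2085: Tue/Tue  2086: Wed/Wed  2087: Thu/Thu  2088: Sat/Fri  2089: Sun/Sun  2090: Mon/Mon  2091: Tue/Tue  2092: Thu/Wed  2093: Fri/Fri  2094: Sat/Sat  …(46 more)…  2141: Mon/Mon  2142: Tue/Tue  2143: Wed/Wed  2144: Fri/Thu ✓  2145: Sat/Sat  2146: Sun/Sun  2147: Mon/Mon  2148: Wed/Tue  2149: Thu/Thu  2150: Fri/Fri  2151: Sat/Sat  2152: Mon/Sun  2153: Tue/Tue  2154: Wed/Wed
Both conditions hold in: 2116, 2144 — 2.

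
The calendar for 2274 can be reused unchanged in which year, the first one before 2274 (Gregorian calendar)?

Two years share a calendar iff Jan 1 falls on the same weekday and both are leap or both are common. 2274: Jan 1 is Thursday, common year.
2273: Jan 1 Wednesday, common
2272: Jan 1 Monday, leap
2271: Jan 1 Sunday, common
2270: Jan 1 Saturday, common
2269: Jan 1 Friday, common
2268: Jan 1 Wednesday, leap
2267: Jan 1 Tuesday, common
2266: Jan 1 Monday, common
2265: Jan 1 Sunday, common
2264: Jan 1 Friday, leap
2263: Jan 1 Thursday, common
2263 matches on both conditions.

2263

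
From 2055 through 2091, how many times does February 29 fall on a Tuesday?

2

Leap years in 2055–2091: 9 of them.
Feb 29 weekday advances by 5 (mod 7) from one leap year to the next four years later (or differs when a century non-leap intervenes).
Leap-day weekdays: 2056:Tue✓ 2060:Sun 2064:Fri 2068:Wed 2072:Mon 2076:Sat 2080:Thu 2084:Tue✓ 2088:Sun
Tuesday: 2056, 2084 → 2.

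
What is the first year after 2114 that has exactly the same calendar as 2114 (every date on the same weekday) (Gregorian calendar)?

Two years share a calendar iff Jan 1 falls on the same weekday and both are leap or both are common. 2114: Jan 1 is Monday, common year.
2115: Jan 1 Tuesday, common
2116: Jan 1 Wednesday, leap
2117: Jan 1 Friday, common
2118: Jan 1 Saturday, common
2119: Jan 1 Sunday, common
2120: Jan 1 Monday, leap
2121: Jan 1 Wednesday, common
2122: Jan 1 Thursday, common
2123: Jan 1 Friday, common
2124: Jan 1 Saturday, leap
2125: Jan 1 Monday, common
2125 matches on both conditions.

2125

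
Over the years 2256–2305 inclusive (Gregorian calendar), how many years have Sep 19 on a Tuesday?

Track Sep 19's weekday year by year (advancing +1, or +2 across a Feb 29):
  2256: Fri  2257: Sat (+1)  2258: Sun (+1)  2259: Mon (+1)  2260: Wed (+2)
  2261: Thu (+1)  2262: Fri (+1)  2263: Sat (+1)  2264: Mon (+2)  2265: Tue (+1) ✓
  2266: Wed (+1)  2267: Thu (+1)  2268: Sat (+2)  2269: Sun (+1)  … (22 more years) …
  2292: Mon (+2)  2293: Tue (+1) ✓  2294: Wed (+1)  2295: Thu (+1)  2296: Sat (+2)
  2297: Sun (+1)  2298: Mon (+1)  2299: Tue (+1) ✓  2300: Wed (+1)  2301: Thu (+1)
  2302: Fri (+1)  2303: Sat (+1)  2304: Mon (+2)  2305: Tue (+1) ✓
Tuesday years: 2265, 2271, 2276, 2282, 2293, 2299, 2305 — 7 in total.

7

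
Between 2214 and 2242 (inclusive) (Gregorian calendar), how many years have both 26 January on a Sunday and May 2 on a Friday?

Check each year's weekday for 26 January and May 2:
  2214: Wed/Mon  2215: Thu/Tue  2216: Fri/Thu  2217: Sun/Fri ✓  2218: Mon/Sat  2219: Tue/Sun  2220: Wed/Tue  2221: Fri/Wed  2222: Sat/Thu  2223: Sun/Fri ✓  2224: Mon/Sun  2225: Wed/Mon  2226: Thu/Tue  2227: Fri/Wed  2228: Sat/Fri  2229: Mon/Sat  2230: Tue/Sun  2231: Wed/Mon  2232: Thu/Wed  2233: Sat/Thu  2234: Sun/Fri ✓  2235: Mon/Sat  2236: Tue/Mon  2237: Thu/Tue  2238: Fri/Wed  2239: Sat/Thu  2240: Sun/Sat  2241: Tue/Sun  2242: Wed/Mon
Both conditions hold in: 2217, 2223, 2234 — 3.

3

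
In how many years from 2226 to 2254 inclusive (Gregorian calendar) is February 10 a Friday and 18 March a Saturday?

Check each year's weekday for February 10 and 18 March:
  2226: Fri/Sat ✓  2227: Sat/Sun  2228: Sun/Tue  2229: Tue/Wed  2230: Wed/Thu  2231: Thu/Fri  2232: Fri/Sun  2233: Sun/Mon  2234: Mon/Tue  2235: Tue/Wed  2236: Wed/Fri  2237: Fri/Sat ✓  2238: Sat/Sun  2239: Sun/Mon  2240: Mon/Wed  2241: Wed/Thu  2242: Thu/Fri  2243: Fri/Sat ✓  2244: Sat/Mon  2245: Mon/Tue  2246: Tue/Wed  2247: Wed/Thu  2248: Thu/Sat  2249: Sat/Sun  2250: Sun/Mon  2251: Mon/Tue  2252: Tue/Thu  2253: Thu/Fri  2254: Fri/Sat ✓
Both conditions hold in: 2226, 2237, 2243, 2254 — 4.

4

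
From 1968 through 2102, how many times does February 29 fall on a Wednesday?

Leap years in 1968–2102: 33 of them.
Feb 29 weekday advances by 5 (mod 7) from one leap year to the next four years later (or differs when a century non-leap intervenes).
Leap-day weekdays: 1968:Thu 1972:Tue 1976:Sun 1980:Fri 1984:Wed✓ 1988:Mon 1992:Sat 1996:Thu 2000:Tue 2004:Sun 2008:Fri 2012:Wed✓ 2016:Mon …(7 more)… 2048:Sat 2052:Thu 2056:Tue 2060:Sun 2064:Fri 2068:Wed✓ 2072:Mon 2076:Sat 2080:Thu 2084:Tue 2088:Sun 2092:Fri 2096:Wed✓
Wednesday: 1984, 2012, 2040, 2068, 2096 → 5.

5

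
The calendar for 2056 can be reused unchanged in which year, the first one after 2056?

Two years share a calendar iff Jan 1 falls on the same weekday and both are leap or both are common. 2056: Jan 1 is Saturday, leap year.
2057: Jan 1 Monday, common
2058: Jan 1 Tuesday, common
2059: Jan 1 Wednesday, common
2060: Jan 1 Thursday, leap
2061: Jan 1 Saturday, common
2062: Jan 1 Sunday, common
2063: Jan 1 Monday, common
2064: Jan 1 Tuesday, leap
2065: Jan 1 Thursday, common
2066: Jan 1 Friday, common
2067: Jan 1 Saturday, common
2068: Jan 1 Sunday, leap
2069: Jan 1 Tuesday, common
2070: Jan 1 Wednesday, common
2071: Jan 1 Thursday, common
2072: Jan 1 Friday, leap
2073: Jan 1 Sunday, common
2074: Jan 1 Monday, common
2075: Jan 1 Tuesday, common
2076: Jan 1 Wednesday, leap
2077: Jan 1 Friday, common
2078: Jan 1 Saturday, common
2079: Jan 1 Sunday, common
2080: Jan 1 Monday, leap
2081: Jan 1 Wednesday, common
2082: Jan 1 Thursday, common
2083: Jan 1 Friday, common
2084: Jan 1 Saturday, leap
2084 matches on both conditions.

2084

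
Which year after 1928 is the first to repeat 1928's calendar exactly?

1956

Two years share a calendar iff Jan 1 falls on the same weekday and both are leap or both are common. 1928: Jan 1 is Sunday, leap year.
1929: Jan 1 Tuesday, common
1930: Jan 1 Wednesday, common
1931: Jan 1 Thursday, common
1932: Jan 1 Friday, leap
1933: Jan 1 Sunday, common
1934: Jan 1 Monday, common
1935: Jan 1 Tuesday, common
1936: Jan 1 Wednesday, leap
1937: Jan 1 Friday, common
1938: Jan 1 Saturday, common
1939: Jan 1 Sunday, common
1940: Jan 1 Monday, leap
1941: Jan 1 Wednesday, common
1942: Jan 1 Thursday, common
1943: Jan 1 Friday, common
1944: Jan 1 Saturday, leap
1945: Jan 1 Monday, common
1946: Jan 1 Tuesday, common
1947: Jan 1 Wednesday, common
1948: Jan 1 Thursday, leap
1949: Jan 1 Saturday, common
1950: Jan 1 Sunday, common
1951: Jan 1 Monday, common
1952: Jan 1 Tuesday, leap
1953: Jan 1 Thursday, common
1954: Jan 1 Friday, common
1955: Jan 1 Saturday, common
1956: Jan 1 Sunday, leap
1956 matches on both conditions.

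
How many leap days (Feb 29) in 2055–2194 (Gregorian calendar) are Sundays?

Leap years in 2055–2194: 34 of them.
Feb 29 weekday advances by 5 (mod 7) from one leap year to the next four years later (or differs when a century non-leap intervenes).
Leap-day weekdays: 2056:Tue 2060:Sun✓ 2064:Fri 2068:Wed 2072:Mon 2076:Sat 2080:Thu 2084:Tue 2088:Sun✓ 2092:Fri 2096:Wed 2104:Fri 2108:Wed …(8 more)… 2144:Sat 2148:Thu 2152:Tue 2156:Sun✓ 2160:Fri 2164:Wed 2168:Mon 2172:Sat 2176:Thu 2180:Tue 2184:Sun✓ 2188:Fri 2192:Wed
Sunday: 2060, 2088, 2128, 2156, 2184 → 5.

5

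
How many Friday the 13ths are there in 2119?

Check the 13th of each month of 2119: Jan 13: Fri, Feb 13: Mon, Mar 13: Mon, Apr 13: Thu, May 13: Sat, Jun 13: Tue, Jul 13: Thu, Aug 13: Sun, Sep 13: Wed, Oct 13: Fri, Nov 13: Mon, Dec 13: Wed.
Friday occurs in January, October — 2 months.

2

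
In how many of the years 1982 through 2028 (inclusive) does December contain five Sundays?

December has 31 days; it has five Sundays when Sunday falls among the first (month-length − 28) days — i.e. when December 1 is one of Sunday/Saturday/Friday.
December 1 by year: 1982:Wed 1983:Thu 1984:Sat✓ 1985:Sun✓ 1986:Mon 1987:Tue 1988:Thu 1989:Fri✓ 1990:Sat✓ 1991:Sun✓ 1992:Tue 1993:Wed 1994:Thu 1995:Fri✓ 1996:Sun✓ …(17 more)… 2014:Mon 2015:Tue 2016:Thu 2017:Fri✓ 2018:Sat✓ 2019:Sun✓ 2020:Tue 2021:Wed 2022:Thu 2023:Fri✓ 2024:Sun✓ 2025:Mon 2026:Tue 2027:Wed 2028:Fri✓
Years with five Sundays: 1984, 1985, 1989, 1990, 1991, 1995, 1996, 2000, 2001, 2002, 2006, 2007, 2012, 2013, 2017, 2018, 2019, 2023, 2024, 2028 → 20.

20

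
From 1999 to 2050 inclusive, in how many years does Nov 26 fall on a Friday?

8

Track Nov 26's weekday year by year (advancing +1, or +2 across a Feb 29):
  1999: Fri ✓  2000: Sun (+2)  2001: Mon (+1)  2002: Tue (+1)  2003: Wed (+1)
  2004: Fri (+2) ✓  2005: Sat (+1)  2006: Sun (+1)  2007: Mon (+1)  2008: Wed (+2)
  2009: Thu (+1)  2010: Fri (+1) ✓  2011: Sat (+1)  2012: Mon (+2)  … (24 more years) …
  2037: Thu (+1)  2038: Fri (+1) ✓  2039: Sat (+1)  2040: Mon (+2)  2041: Tue (+1)
  2042: Wed (+1)  2043: Thu (+1)  2044: Sat (+2)  2045: Sun (+1)  2046: Mon (+1)
  2047: Tue (+1)  2048: Thu (+2)  2049: Fri (+1) ✓  2050: Sat (+1)
Friday years: 1999, 2004, 2010, 2021, 2027, 2032, 2038, 2049 — 8 in total.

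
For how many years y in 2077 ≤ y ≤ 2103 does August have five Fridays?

August has 31 days; it has five Fridays when Friday falls among the first (month-length − 28) days — i.e. when August 1 is one of Friday/Thursday/Wednesday.
August 1 by year: 2077:Sun 2078:Mon 2079:Tue 2080:Thu✓ 2081:Fri✓ 2082:Sat 2083:Sun 2084:Tue 2085:Wed✓ 2086:Thu✓ 2087:Fri✓ 2088:Sun 2089:Mon 2090:Tue 2091:Wed✓ 2092:Fri✓ 2093:Sat 2094:Sun 2095:Mon 2096:Wed✓ 2097:Thu✓ 2098:Fri✓ 2099:Sat 2100:Sun 2101:Mon 2102:Tue 2103:Wed✓
Years with five Fridays: 2080, 2081, 2085, 2086, 2087, 2091, 2092, 2096, 2097, 2098, 2103 → 11.

11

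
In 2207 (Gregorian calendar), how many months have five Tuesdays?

A month of length L has five Tuesdays iff its first Tuesday is on day ≤ L−28 (so day 1–3 in a 31-day month, 1–2 in a 30-day month, day 1 in a leap February).
Checking each month of 2207: Jan starts Thu (31d); Feb starts Sun (28d); Mar starts Sun (31d) ✓; Apr starts Wed (30d); May starts Fri (31d); Jun starts Mon (30d) ✓; Jul starts Wed (31d); Aug starts Sat (31d); Sep starts Tue (30d) ✓; Oct starts Thu (31d); Nov starts Sun (30d); Dec starts Tue (31d) ✓.
Five-Tuesday months: March, June, September, December → 4.

4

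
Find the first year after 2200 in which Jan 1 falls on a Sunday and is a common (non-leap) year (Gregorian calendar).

2209

Jan 1 advances by 2 weekdays after a leap year and by 1 after a common year.
2200: Jan 1 is Wednesday.
2201: Thursday
2202: Friday
2203: Saturday
2204: Sunday (leap)
2205: Tuesday
2206: Wednesday
2207: Thursday
2208: Friday (leap)
2209: Sunday
2209 begins on a Sunday and is a common year.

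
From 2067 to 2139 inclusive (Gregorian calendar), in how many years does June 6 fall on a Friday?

Track June 6's weekday year by year (advancing +1, or +2 across a Feb 29):
  2067: Mon  2068: Wed (+2)  2069: Thu (+1)  2070: Fri (+1) ✓  2071: Sat (+1)
  2072: Mon (+2)  2073: Tue (+1)  2074: Wed (+1)  2075: Thu (+1)  2076: Sat (+2)
  2077: Sun (+1)  2078: Mon (+1)  2079: Tue (+1)  2080: Thu (+2)  … (45 more years) …
  2126: Thu (+1)  2127: Fri (+1) ✓  2128: Sun (+2)  2129: Mon (+1)  2130: Tue (+1)
  2131: Wed (+1)  2132: Fri (+2) ✓  2133: Sat (+1)  2134: Sun (+1)  2135: Mon (+1)
  2136: Wed (+2)  2137: Thu (+1)  2138: Fri (+1) ✓  2139: Sat (+1)
Friday years: 2070, 2081, 2087, 2092, 2098, 2104, 2110, 2121, 2127, 2132, 2138 — 11 in total.

11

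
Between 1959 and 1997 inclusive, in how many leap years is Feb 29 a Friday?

Leap years in 1959–1997: 10 of them.
Feb 29 weekday advances by 5 (mod 7) from one leap year to the next four years later (or differs when a century non-leap intervenes).
Leap-day weekdays: 1960:Mon 1964:Sat 1968:Thu 1972:Tue 1976:Sun 1980:Fri✓ 1984:Wed 1988:Mon 1992:Sat 1996:Thu
Friday: 1980 → 1.

1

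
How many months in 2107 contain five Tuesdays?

4

A month of length L has five Tuesdays iff its first Tuesday is on day ≤ L−28 (so day 1–3 in a 31-day month, 1–2 in a 30-day month, day 1 in a leap February).
Checking each month of 2107: Jan starts Sat (31d); Feb starts Tue (28d); Mar starts Tue (31d) ✓; Apr starts Fri (30d); May starts Sun (31d) ✓; Jun starts Wed (30d); Jul starts Fri (31d); Aug starts Mon (31d) ✓; Sep starts Thu (30d); Oct starts Sat (31d); Nov starts Tue (30d) ✓; Dec starts Thu (31d).
Five-Tuesday months: March, May, August, November → 4.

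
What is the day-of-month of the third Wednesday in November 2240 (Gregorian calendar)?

18

November 1, 2240 is a Sunday, so the first Wednesday is the 4th.
The third Wednesday is 4 + 14 = 18.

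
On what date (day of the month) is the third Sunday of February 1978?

February 1, 1978 is a Wednesday, so the first Sunday is the 5th.
The third Sunday is 5 + 14 = 19.

19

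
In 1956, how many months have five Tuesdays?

A month of length L has five Tuesdays iff its first Tuesday is on day ≤ L−28 (so day 1–3 in a 31-day month, 1–2 in a 30-day month, day 1 in a leap February).
Checking each month of 1956: Jan starts Sun (31d) ✓; Feb starts Wed (29d); Mar starts Thu (31d); Apr starts Sun (30d); May starts Tue (31d) ✓; Jun starts Fri (30d); Jul starts Sun (31d) ✓; Aug starts Wed (31d); Sep starts Sat (30d); Oct starts Mon (31d) ✓; Nov starts Thu (30d); Dec starts Sat (31d).
Five-Tuesday months: January, May, July, October → 4.

4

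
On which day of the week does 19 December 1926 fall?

January 1, 1926 is a Friday.
December 19 is day 353 of the year, i.e. 352 days after Jan 1.
352 mod 7 = 2, so advance 2 weekdays from Friday: Sunday.

Sunday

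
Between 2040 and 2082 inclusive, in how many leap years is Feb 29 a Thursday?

Leap years in 2040–2082: 11 of them.
Feb 29 weekday advances by 5 (mod 7) from one leap year to the next four years later (or differs when a century non-leap intervenes).
Leap-day weekdays: 2040:Wed 2044:Mon 2048:Sat 2052:Thu✓ 2056:Tue 2060:Sun 2064:Fri 2068:Wed 2072:Mon 2076:Sat 2080:Thu✓
Thursday: 2052, 2080 → 2.

2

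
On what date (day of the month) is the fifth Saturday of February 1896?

February 1, 1896 is a Saturday, so the first Saturday is the 1st.
The fifth Saturday is 1 + 28 = 29.

29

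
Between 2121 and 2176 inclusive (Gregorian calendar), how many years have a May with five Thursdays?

24

May has 31 days; it has five Thursdays when Thursday falls among the first (month-length − 28) days — i.e. when May 1 is one of Thursday/Wednesday/Tuesday.
May 1 by year: 2121:Thu✓ 2122:Fri 2123:Sat 2124:Mon 2125:Tue✓ 2126:Wed✓ 2127:Thu✓ 2128:Sat 2129:Sun 2130:Mon 2131:Tue✓ 2132:Thu✓ 2133:Fri 2134:Sat 2135:Sun …(26 more)… 2162:Sat 2163:Sun 2164:Tue✓ 2165:Wed✓ 2166:Thu✓ 2167:Fri 2168:Sun 2169:Mon 2170:Tue✓ 2171:Wed✓ 2172:Fri 2173:Sat 2174:Sun 2175:Mon 2176:Wed✓
Years with five Thursdays: 2121, 2125, 2126, 2127, 2131, 2132, 2136, 2137, 2138, 2142, 2143, 2148, 2149, 2153, 2154, 2155, 2159, 2160, 2164, 2165, 2166, 2170, 2171, 2176 → 24.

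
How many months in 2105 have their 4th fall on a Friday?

2

Check the 4th of each month of 2105: Jan 4: Sun, Feb 4: Wed, Mar 4: Wed, Apr 4: Sat, May 4: Mon, Jun 4: Thu, Jul 4: Sat, Aug 4: Tue, Sep 4: Fri, Oct 4: Sun, Nov 4: Wed, Dec 4: Fri.
Friday occurs in September, December — 2 months.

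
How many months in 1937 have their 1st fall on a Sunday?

1

Check the 1st of each month of 1937: Jan 1: Fri, Feb 1: Mon, Mar 1: Mon, Apr 1: Thu, May 1: Sat, Jun 1: Tue, Jul 1: Thu, Aug 1: Sun, Sep 1: Wed, Oct 1: Fri, Nov 1: Mon, Dec 1: Wed.
Sunday occurs in August — 1 month.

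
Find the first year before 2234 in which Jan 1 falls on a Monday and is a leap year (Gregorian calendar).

2216

Jan 1 advances by 2 weekdays after a leap year and by 1 after a common year.
2234: Jan 1 is Wednesday.
2233: Tuesday
2232: Sunday (leap)
2231: Saturday
2230: Friday
2229: Thursday
2228: Tuesday (leap)
2227: Monday
2226: Sunday
2225: Saturday
2224: Thursday (leap)
2223: Wednesday
2222: Tuesday
2221: Monday
2220: Saturday (leap)
2219: Friday
2218: Thursday
2217: Wednesday
2216: Monday (leap)
2216 begins on a Monday and is a leap year.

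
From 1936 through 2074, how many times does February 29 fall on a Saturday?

5

Leap years in 1936–2074: 35 of them.
Feb 29 weekday advances by 5 (mod 7) from one leap year to the next four years later (or differs when a century non-leap intervenes).
Leap-day weekdays: 1936:Sat✓ 1940:Thu 1944:Tue 1948:Sun 1952:Fri 1956:Wed 1960:Mon 1964:Sat✓ 1968:Thu 1972:Tue 1976:Sun 1980:Fri 1984:Wed …(9 more)… 2024:Thu 2028:Tue 2032:Sun 2036:Fri 2040:Wed 2044:Mon 2048:Sat✓ 2052:Thu 2056:Tue 2060:Sun 2064:Fri 2068:Wed 2072:Mon
Saturday: 1936, 1964, 1992, 2020, 2048 → 5.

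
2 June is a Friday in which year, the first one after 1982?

From one year to the next, a fixed date's weekday advances by 1, or by 2 when a Feb 29 lies between the two dates.
1982: June 2 is Wednesday.
1983: Thursday (+1)
1984: Saturday (+2)
1985: Sunday (+1)
1986: Monday (+1)
1987: Tuesday (+1)
1988: Thursday (+2)
1989: Friday (+1)
2 June falls on a Friday in 1989.

1989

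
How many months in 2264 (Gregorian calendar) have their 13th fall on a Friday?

Check the 13th of each month of 2264: Jan 13: Wed, Feb 13: Sat, Mar 13: Sun, Apr 13: Wed, May 13: Fri, Jun 13: Mon, Jul 13: Wed, Aug 13: Sat, Sep 13: Tue, Oct 13: Thu, Nov 13: Sun, Dec 13: Tue.
Friday occurs in May — 1 month.

1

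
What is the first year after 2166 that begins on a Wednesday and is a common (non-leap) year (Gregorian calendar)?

2177

Jan 1 advances by 2 weekdays after a leap year and by 1 after a common year.
2166: Jan 1 is Wednesday.
2167: Thursday
2168: Friday (leap)
2169: Sunday
2170: Monday
2171: Tuesday
2172: Wednesday (leap)
2173: Friday
2174: Saturday
2175: Sunday
2176: Monday (leap)
2177: Wednesday
2177 begins on a Wednesday and is a common year.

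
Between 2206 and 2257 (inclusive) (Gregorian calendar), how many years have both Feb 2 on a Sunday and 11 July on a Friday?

Check each year's weekday for Feb 2 and 11 July:
  2206: Sun/Fri ✓  2207: Mon/Sat  2208: Tue/Mon  2209: Thu/Tue  2210: Fri/Wed  2211: Sat/Thu  2212: Sun/Sat  2213: Tue/Sun  2214: Wed/Mon  2215: Thu/Tue  2216: Fri/Thu  2217: Sun/Fri ✓  2218: Mon/Sat  2219: Tue/Sun  …(24 more)…  2244: Fri/Thu  2245: Sun/Fri ✓  2246: Mon/Sat  2247: Tue/Sun  2248: Wed/Tue  2249: Fri/Wed  2250: Sat/Thu  2251: Sun/Fri ✓  2252: Mon/Sun  2253: Wed/Mon  2254: Thu/Tue  2255: Fri/Wed  2256: Sat/Fri  2257: Mon/Sat
Both conditions hold in: 2206, 2217, 2223, 2234, 2245, 2251 — 6.

6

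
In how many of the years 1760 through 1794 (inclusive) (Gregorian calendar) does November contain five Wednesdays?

November has 30 days; it has five Wednesdays when Wednesday falls among the first (month-length − 28) days — i.e. when November 1 is one of Wednesday/Tuesday.
November 1 by year: 1760:Sat 1761:Sun 1762:Mon 1763:Tue✓ 1764:Thu 1765:Fri 1766:Sat 1767:Sun 1768:Tue✓ 1769:Wed✓ 1770:Thu 1771:Fri 1772:Sun 1773:Mon 1774:Tue✓ …(5 more)… 1780:Wed✓ 1781:Thu 1782:Fri 1783:Sat 1784:Mon 1785:Tue✓ 1786:Wed✓ 1787:Thu 1788:Sat 1789:Sun 1790:Mon 1791:Tue✓ 1792:Thu 1793:Fri 1794:Sat
Years with five Wednesdays: 1763, 1768, 1769, 1774, 1775, 1780, 1785, 1786, 1791 → 9.

9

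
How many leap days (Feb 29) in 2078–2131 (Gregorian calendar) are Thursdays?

Leap years in 2078–2131: 12 of them.
Feb 29 weekday advances by 5 (mod 7) from one leap year to the next four years later (or differs when a century non-leap intervenes).
Leap-day weekdays: 2080:Thu✓ 2084:Tue 2088:Sun 2092:Fri 2096:Wed 2104:Fri 2108:Wed 2112:Mon 2116:Sat 2120:Thu✓ 2124:Tue 2128:Sun
Thursday: 2080, 2120 → 2.

2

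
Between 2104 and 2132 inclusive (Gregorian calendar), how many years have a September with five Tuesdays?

September has 30 days; it has five Tuesdays when Tuesday falls among the first (month-length − 28) days — i.e. when September 1 is one of Tuesday/Monday.
September 1 by year: 2104:Mon✓ 2105:Tue✓ 2106:Wed 2107:Thu 2108:Sat 2109:Sun 2110:Mon✓ 2111:Tue✓ 2112:Thu 2113:Fri 2114:Sat 2115:Sun 2116:Tue✓ 2117:Wed 2118:Thu 2119:Fri 2120:Sun 2121:Mon✓ 2122:Tue✓ 2123:Wed 2124:Fri 2125:Sat 2126:Sun 2127:Mon✓ 2128:Wed 2129:Thu 2130:Fri 2131:Sat 2132:Mon✓
Years with five Tuesdays: 2104, 2105, 2110, 2111, 2116, 2121, 2122, 2127, 2132 → 9.

9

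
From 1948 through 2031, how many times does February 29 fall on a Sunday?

3

Leap years in 1948–2031: 21 of them.
Feb 29 weekday advances by 5 (mod 7) from one leap year to the next four years later (or differs when a century non-leap intervenes).
Leap-day weekdays: 1948:Sun✓ 1952:Fri 1956:Wed 1960:Mon 1964:Sat 1968:Thu 1972:Tue 1976:Sun✓ 1980:Fri 1984:Wed 1988:Mon 1992:Sat 1996:Thu 2000:Tue 2004:Sun✓ 2008:Fri 2012:Wed 2016:Mon 2020:Sat 2024:Thu 2028:Tue
Sunday: 1948, 1976, 2004 → 3.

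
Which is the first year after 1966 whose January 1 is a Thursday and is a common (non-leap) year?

1970

Jan 1 advances by 2 weekdays after a leap year and by 1 after a common year.
1966: Jan 1 is Saturday.
1967: Sunday
1968: Monday (leap)
1969: Wednesday
1970: Thursday
1970 begins on a Thursday and is a common year.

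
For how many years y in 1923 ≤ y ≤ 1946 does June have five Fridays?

7

June has 30 days; it has five Fridays when Friday falls among the first (month-length − 28) days — i.e. when June 1 is one of Friday/Thursday.
June 1 by year: 1923:Fri✓ 1924:Sun 1925:Mon 1926:Tue 1927:Wed 1928:Fri✓ 1929:Sat 1930:Sun 1931:Mon 1932:Wed 1933:Thu✓ 1934:Fri✓ 1935:Sat 1936:Mon 1937:Tue 1938:Wed 1939:Thu✓ 1940:Sat 1941:Sun 1942:Mon 1943:Tue 1944:Thu✓ 1945:Fri✓ 1946:Sat
Years with five Fridays: 1923, 1928, 1933, 1934, 1939, 1944, 1945 → 7.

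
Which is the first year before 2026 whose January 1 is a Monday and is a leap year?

Jan 1 advances by 2 weekdays after a leap year and by 1 after a common year.
2026: Jan 1 is Thursday.
2025: Wednesday
2024: Monday (leap)
2024 begins on a Monday and is a leap year.

2024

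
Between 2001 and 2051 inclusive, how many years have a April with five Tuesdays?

April has 30 days; it has five Tuesdays when Tuesday falls among the first (month-length − 28) days — i.e. when April 1 is one of Tuesday/Monday.
April 1 by year: 2001:Sun 2002:Mon✓ 2003:Tue✓ 2004:Thu 2005:Fri 2006:Sat 2007:Sun 2008:Tue✓ 2009:Wed 2010:Thu 2011:Fri 2012:Sun 2013:Mon✓ 2014:Tue✓ 2015:Wed …(21 more)… 2037:Wed 2038:Thu 2039:Fri 2040:Sun 2041:Mon✓ 2042:Tue✓ 2043:Wed 2044:Fri 2045:Sat 2046:Sun 2047:Mon✓ 2048:Wed 2049:Thu 2050:Fri 2051:Sat
Years with five Tuesdays: 2002, 2003, 2008, 2013, 2014, 2019, 2024, 2025, 2030, 2031, 2036, 2041, 2042, 2047 → 14.

14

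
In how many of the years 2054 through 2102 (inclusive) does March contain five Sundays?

20

March has 31 days; it has five Sundays when Sunday falls among the first (month-length − 28) days — i.e. when March 1 is one of Sunday/Saturday/Friday.
March 1 by year: 2054:Sun✓ 2055:Mon 2056:Wed 2057:Thu 2058:Fri✓ 2059:Sat✓ 2060:Mon 2061:Tue 2062:Wed 2063:Thu 2064:Sat✓ 2065:Sun✓ 2066:Mon 2067:Tue 2068:Thu …(19 more)… 2088:Mon 2089:Tue 2090:Wed 2091:Thu 2092:Sat✓ 2093:Sun✓ 2094:Mon 2095:Tue 2096:Thu 2097:Fri✓ 2098:Sat✓ 2099:Sun✓ 2100:Mon 2101:Tue 2102:Wed
Years with five Sundays: 2054, 2058, 2059, 2064, 2065, 2069, 2070, 2071, 2075, 2076, 2080, 2081, 2082, 2086, 2087, 2092, 2093, 2097, 2098, 2099 → 20.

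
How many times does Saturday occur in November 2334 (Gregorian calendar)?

4

November 2334 has 30 days and begins on Thursday.
The first Saturday is November 3.
Saturdays fall on 3, 10, 17, 24 — that's 4.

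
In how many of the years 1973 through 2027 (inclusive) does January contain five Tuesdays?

January has 31 days; it has five Tuesdays when Tuesday falls among the first (month-length − 28) days — i.e. when January 1 is one of Tuesday/Monday/Sunday.
January 1 by year: 1973:Mon✓ 1974:Tue✓ 1975:Wed 1976:Thu 1977:Sat 1978:Sun✓ 1979:Mon✓ 1980:Tue✓ 1981:Thu 1982:Fri 1983:Sat 1984:Sun✓ 1985:Tue✓ 1986:Wed 1987:Thu …(25 more)… 2013:Tue✓ 2014:Wed 2015:Thu 2016:Fri 2017:Sun✓ 2018:Mon✓ 2019:Tue✓ 2020:Wed 2021:Fri 2022:Sat 2023:Sun✓ 2024:Mon✓ 2025:Wed 2026:Thu 2027:Fri
Years with five Tuesdays: 1973, 1974, 1978, 1979, 1980, 1984, 1985, 1989, 1990, 1991, 1995, 1996, 2001, 2002, 2006, 2007, 2008, 2012, 2013, 2017, 2018, 2019, 2023, 2024 → 24.

24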